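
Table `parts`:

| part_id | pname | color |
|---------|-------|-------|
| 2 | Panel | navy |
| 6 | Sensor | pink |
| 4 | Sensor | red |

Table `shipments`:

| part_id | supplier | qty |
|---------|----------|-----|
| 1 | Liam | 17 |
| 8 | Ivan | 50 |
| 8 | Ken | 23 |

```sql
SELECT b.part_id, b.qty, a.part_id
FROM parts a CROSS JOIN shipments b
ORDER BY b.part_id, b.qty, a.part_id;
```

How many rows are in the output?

CROSS JOIN pairs every row of `parts` with every row of `shipments`: 3 × 3 = 9 rows.

9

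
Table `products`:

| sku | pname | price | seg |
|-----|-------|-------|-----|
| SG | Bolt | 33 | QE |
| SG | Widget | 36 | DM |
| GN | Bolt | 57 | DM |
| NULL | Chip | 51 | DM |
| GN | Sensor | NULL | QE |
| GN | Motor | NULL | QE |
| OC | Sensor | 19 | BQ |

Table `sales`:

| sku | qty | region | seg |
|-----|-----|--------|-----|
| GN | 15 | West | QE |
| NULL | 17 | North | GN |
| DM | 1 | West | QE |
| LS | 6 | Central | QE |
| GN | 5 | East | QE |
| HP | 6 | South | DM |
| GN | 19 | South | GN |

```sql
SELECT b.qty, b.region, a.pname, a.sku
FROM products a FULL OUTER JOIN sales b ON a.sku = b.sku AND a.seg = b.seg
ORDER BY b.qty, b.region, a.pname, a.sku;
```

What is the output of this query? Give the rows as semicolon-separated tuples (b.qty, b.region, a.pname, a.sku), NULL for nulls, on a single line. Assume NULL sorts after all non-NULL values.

FULL OUTER JOIN keeps every row from both sides; unmatched rows get NULL for the other side's columns.
Matching on a.sku = b.sku AND a.seg = b.seg. A NULL in a compared column never satisfies the condition.
- sku=SG, seg=QE: no b row matches, row kept with b columns NULL.
- sku=SG, seg=DM: no b row matches, row kept with b columns NULL.
- sku=GN, seg=DM: no b row matches, row kept with b columns NULL.
- sku=NULL, seg=DM: no b row matches, row kept with b columns NULL.
- sku=GN, seg=QE: 2 matching b row(s), so 2 row(s) emitted.
- sku=GN, seg=QE: 2 matching b row(s), so 2 row(s) emitted.
- sku=OC, seg=BQ: no b row matches, row kept with b columns NULL.
- 5 row(s) from b found no a partner → padded with NULL.

(1, West, NULL, NULL); (5, East, Motor, GN); (5, East, Sensor, GN); (6, Central, NULL, NULL); (6, South, NULL, NULL); (15, West, Motor, GN); (15, West, Sensor, GN); (17, North, NULL, NULL); (19, South, NULL, NULL); (NULL, NULL, Bolt, GN); (NULL, NULL, Bolt, SG); (NULL, NULL, Chip, NULL); (NULL, NULL, Sensor, OC); (NULL, NULL, Widget, SG)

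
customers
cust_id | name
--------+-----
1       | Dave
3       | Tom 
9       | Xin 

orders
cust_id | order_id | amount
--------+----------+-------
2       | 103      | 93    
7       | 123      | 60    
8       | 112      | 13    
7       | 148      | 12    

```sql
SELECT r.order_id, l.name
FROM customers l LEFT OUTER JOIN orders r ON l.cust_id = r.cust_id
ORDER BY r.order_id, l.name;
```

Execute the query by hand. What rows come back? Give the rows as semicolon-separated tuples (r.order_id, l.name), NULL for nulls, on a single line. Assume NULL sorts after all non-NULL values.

LEFT JOIN keeps every row from `customers`; unmatched rows get NULL for `orders`'s columns.
Matching on l.cust_id = r.cust_id.
- l (cust_id=1) has no partner → padded with NULL.
- l (cust_id=3) has no partner → padded with NULL.
- l (cust_id=9) has no partner → padded with NULL.
After projecting and ordering:
r.order_id | l.name
NULL | Dave
NULL | Tom
NULL | Xin

(NULL, Dave); (NULL, Tom); (NULL, Xin)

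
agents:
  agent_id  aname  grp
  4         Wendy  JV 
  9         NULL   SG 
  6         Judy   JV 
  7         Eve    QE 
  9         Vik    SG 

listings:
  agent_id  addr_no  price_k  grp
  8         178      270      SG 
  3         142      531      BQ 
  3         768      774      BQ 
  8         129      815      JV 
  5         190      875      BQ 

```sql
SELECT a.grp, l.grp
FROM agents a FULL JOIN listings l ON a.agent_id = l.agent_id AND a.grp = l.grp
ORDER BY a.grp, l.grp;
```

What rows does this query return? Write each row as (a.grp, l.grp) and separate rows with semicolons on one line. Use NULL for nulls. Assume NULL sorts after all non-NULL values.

(JV, NULL); (JV, NULL); (QE, NULL); (SG, NULL); (SG, NULL); (NULL, BQ); (NULL, BQ); (NULL, BQ); (NULL, JV); (NULL, SG)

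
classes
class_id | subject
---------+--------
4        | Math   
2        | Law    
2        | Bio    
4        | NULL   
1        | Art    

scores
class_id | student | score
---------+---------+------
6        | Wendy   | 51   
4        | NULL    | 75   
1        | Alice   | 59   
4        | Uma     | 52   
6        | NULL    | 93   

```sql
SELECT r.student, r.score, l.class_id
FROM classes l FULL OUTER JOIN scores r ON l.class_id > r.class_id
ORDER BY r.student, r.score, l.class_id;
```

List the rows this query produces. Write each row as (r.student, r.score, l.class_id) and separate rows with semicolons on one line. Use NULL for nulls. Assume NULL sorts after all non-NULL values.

(Alice, 59, 2); (Alice, 59, 2); (Alice, 59, 4); (Alice, 59, 4); (Uma, 52, NULL); (Wendy, 51, NULL); (NULL, 75, NULL); (NULL, 93, NULL); (NULL, NULL, 1)

FULL OUTER JOIN keeps every row from both sides; unmatched rows get NULL for the other side's columns.
Matching on l.class_id > r.class_id.
Matched pairs: 4; unmatched l rows kept: 1; unmatched r rows kept: 4.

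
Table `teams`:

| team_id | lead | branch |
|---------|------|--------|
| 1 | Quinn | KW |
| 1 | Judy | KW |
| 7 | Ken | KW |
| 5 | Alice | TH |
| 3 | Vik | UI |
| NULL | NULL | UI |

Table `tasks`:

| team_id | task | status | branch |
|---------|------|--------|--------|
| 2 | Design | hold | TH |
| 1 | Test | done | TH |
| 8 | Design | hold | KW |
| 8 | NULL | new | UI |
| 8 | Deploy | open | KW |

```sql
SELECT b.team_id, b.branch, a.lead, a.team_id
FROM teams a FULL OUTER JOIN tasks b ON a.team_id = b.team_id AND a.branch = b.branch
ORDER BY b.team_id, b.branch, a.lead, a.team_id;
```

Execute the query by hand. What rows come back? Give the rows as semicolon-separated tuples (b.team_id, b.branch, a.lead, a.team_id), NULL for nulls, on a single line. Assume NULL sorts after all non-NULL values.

FULL OUTER JOIN keeps every row from both sides; unmatched rows get NULL for the other side's columns.
Matching on a.team_id = b.team_id AND a.branch = b.branch. A NULL in a compared column never satisfies the condition.
Matched pairs: 0; unmatched a rows kept: 6; unmatched b rows kept: 5.

(1, TH, NULL, NULL); (2, TH, NULL, NULL); (8, KW, NULL, NULL); (8, KW, NULL, NULL); (8, UI, NULL, NULL); (NULL, NULL, Alice, 5); (NULL, NULL, Judy, 1); (NULL, NULL, Ken, 7); (NULL, NULL, Quinn, 1); (NULL, NULL, Vik, 3); (NULL, NULL, NULL, NULL)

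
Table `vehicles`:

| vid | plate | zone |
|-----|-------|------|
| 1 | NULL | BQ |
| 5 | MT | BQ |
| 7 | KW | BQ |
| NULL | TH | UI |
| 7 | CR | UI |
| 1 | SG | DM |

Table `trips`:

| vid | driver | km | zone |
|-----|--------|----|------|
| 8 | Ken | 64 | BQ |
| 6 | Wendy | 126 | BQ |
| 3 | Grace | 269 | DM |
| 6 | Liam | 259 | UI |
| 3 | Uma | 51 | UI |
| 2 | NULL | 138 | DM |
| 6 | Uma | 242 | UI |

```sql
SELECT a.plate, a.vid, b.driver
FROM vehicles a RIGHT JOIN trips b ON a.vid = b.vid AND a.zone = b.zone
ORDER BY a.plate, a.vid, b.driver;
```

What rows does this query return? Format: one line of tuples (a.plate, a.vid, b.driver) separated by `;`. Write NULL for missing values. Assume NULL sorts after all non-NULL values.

RIGHT JOIN keeps every row from `trips`; unmatched rows get NULL for `vehicles`'s columns.
Matching on a.vid = b.vid AND a.zone = b.zone. A NULL in a compared column never satisfies the condition.
Matched pairs: 0; unmatched b rows kept: 7.

(NULL, NULL, Grace); (NULL, NULL, Ken); (NULL, NULL, Liam); (NULL, NULL, Uma); (NULL, NULL, Uma); (NULL, NULL, Wendy); (NULL, NULL, NULL)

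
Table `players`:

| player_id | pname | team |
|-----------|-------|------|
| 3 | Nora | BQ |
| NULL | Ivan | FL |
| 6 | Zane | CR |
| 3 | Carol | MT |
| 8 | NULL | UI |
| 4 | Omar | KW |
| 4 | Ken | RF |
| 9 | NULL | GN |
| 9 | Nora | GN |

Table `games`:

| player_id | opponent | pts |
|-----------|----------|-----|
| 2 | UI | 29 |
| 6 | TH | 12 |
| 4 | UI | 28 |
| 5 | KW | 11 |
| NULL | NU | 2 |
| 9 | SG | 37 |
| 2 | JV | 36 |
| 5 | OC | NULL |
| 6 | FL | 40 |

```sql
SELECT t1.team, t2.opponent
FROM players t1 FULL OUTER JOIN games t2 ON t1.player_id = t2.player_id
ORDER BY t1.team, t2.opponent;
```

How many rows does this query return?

FULL OUTER JOIN keeps every row from both sides; unmatched rows get NULL for the other side's columns.
Matching on t1.player_id = t2.player_id. A NULL in a compared column never satisfies the condition.
- t1[0] player_id=3 → no match; kept with NULLs on the t2 side.
- t1[1] player_id=NULL → no match; kept with NULLs on the t2 side.
- t1[2] player_id=6 → 2 match(es) in t2 → 2 row(s).
- t1[3] player_id=3 → no match; kept with NULLs on the t2 side.
- t1[4] player_id=8 → no match; kept with NULLs on the t2 side.
- t1[5] player_id=4 → 1 match(es) in t2 → 1 row(s).
- t1[6] player_id=4 → 1 match(es) in t2 → 1 row(s).
- t1[7] player_id=9 → 1 match(es) in t2 → 1 row(s).
- t1[8] player_id=9 → 1 match(es) in t2 → 1 row(s).
- 5 t2 row(s) had no t1 match → kept, t1 columns NULL.
Total: 6 matched + 9 padded = 15 rows.

15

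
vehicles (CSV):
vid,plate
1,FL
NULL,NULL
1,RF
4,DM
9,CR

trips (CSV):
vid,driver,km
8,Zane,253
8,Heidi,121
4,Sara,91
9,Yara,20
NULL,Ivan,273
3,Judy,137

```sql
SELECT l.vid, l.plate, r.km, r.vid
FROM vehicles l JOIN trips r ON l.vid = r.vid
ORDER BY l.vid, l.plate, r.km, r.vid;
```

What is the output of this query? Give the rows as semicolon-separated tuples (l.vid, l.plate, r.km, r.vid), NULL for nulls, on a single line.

INNER JOIN keeps only pairs where the ON condition holds.
Matching on l.vid = r.vid. A NULL in a compared column never satisfies the condition.
- l[0] vid=1 → no match; dropped.
- l[1] vid=NULL → no match; dropped.
- l[2] vid=1 → no match; dropped.
- l[3] vid=4 → 1 match(es) in r → 1 row(s).
- l[4] vid=9 → 1 match(es) in r → 1 row(s).
After projecting and ordering:
l.vid | l.plate | r.km | r.vid
4 | DM | 91 | 4
9 | CR | 20 | 9

(4, DM, 91, 4); (9, CR, 20, 9)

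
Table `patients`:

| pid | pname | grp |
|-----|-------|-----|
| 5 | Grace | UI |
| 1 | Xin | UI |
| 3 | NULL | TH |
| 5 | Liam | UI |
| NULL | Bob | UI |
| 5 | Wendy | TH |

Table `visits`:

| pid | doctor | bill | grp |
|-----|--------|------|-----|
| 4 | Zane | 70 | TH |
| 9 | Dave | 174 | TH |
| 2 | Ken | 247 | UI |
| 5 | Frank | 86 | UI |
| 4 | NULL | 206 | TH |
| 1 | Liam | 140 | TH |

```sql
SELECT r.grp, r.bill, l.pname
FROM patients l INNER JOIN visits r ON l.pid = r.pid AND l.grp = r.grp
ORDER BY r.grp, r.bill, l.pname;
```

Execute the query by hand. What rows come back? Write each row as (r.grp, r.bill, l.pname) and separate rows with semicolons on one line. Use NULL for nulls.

(UI, 86, Grace); (UI, 86, Liam)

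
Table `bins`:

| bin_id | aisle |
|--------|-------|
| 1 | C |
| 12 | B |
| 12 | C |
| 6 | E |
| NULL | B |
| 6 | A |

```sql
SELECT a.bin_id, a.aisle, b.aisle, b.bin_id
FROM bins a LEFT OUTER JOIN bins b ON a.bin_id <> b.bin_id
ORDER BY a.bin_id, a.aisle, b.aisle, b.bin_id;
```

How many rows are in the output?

LEFT JOIN keeps every row from `bins a`; unmatched rows get NULL for `bins b`'s columns.
Matching on a.bin_id <> b.bin_id. A NULL in a compared column never satisfies the condition.
- a[0] bin_id=1 → 4 match(es) in b → 4 row(s).
- a[1] bin_id=12 → 3 match(es) in b → 3 row(s).
- a[2] bin_id=12 → 3 match(es) in b → 3 row(s).
- a[3] bin_id=6 → 3 match(es) in b → 3 row(s).
- a[4] bin_id=NULL → no match; kept with NULLs on the b side.
- a[5] bin_id=6 → 3 match(es) in b → 3 row(s).
Total: 16 matched + 1 padded = 17 rows.

17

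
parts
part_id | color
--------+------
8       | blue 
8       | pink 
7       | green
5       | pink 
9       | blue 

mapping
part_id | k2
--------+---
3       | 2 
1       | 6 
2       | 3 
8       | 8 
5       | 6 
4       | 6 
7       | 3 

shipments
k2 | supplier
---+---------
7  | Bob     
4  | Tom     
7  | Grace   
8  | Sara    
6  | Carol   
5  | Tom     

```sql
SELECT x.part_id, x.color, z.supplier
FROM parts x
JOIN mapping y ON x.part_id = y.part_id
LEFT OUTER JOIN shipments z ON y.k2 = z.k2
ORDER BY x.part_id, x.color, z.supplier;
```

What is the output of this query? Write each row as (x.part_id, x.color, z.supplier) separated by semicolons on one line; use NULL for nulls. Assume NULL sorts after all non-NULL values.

(5, pink, Carol); (7, green, NULL); (8, blue, Sara); (8, pink, Sara)

Step 1 — x INNER JOIN y on part_id → 4 row(s).
Then LEFT JOIN `shipments z` on k2: each of those 4 rows is kept; rows whose y.k2 has no match in z get NULL for z's columns.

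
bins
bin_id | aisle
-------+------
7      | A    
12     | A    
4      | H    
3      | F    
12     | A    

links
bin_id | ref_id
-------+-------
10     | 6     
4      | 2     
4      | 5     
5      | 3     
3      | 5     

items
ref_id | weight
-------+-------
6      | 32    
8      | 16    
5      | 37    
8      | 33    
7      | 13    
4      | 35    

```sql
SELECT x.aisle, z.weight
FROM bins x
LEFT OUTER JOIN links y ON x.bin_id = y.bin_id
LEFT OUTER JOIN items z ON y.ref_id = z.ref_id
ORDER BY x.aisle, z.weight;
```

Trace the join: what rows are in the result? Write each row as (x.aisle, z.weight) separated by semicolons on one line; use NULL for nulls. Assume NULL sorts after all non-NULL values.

(A, NULL); (A, NULL); (A, NULL); (F, 37); (H, 37); (H, NULL)

Joins associate left-to-right: bins LEFT JOIN links on bin_id gives 6 intermediate row(s).
Then LEFT JOIN `items z` on ref_id: each of those 6 rows is kept; rows whose y.ref_id has no match in z get NULL for z's columns.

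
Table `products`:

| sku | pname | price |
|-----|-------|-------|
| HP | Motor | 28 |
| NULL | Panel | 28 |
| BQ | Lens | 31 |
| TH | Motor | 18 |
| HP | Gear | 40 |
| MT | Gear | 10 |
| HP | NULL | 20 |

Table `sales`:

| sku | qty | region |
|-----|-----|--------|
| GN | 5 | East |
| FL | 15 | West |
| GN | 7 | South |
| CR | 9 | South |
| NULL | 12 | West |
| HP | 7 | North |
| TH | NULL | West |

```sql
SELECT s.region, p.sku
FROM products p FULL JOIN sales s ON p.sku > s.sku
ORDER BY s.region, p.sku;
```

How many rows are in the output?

26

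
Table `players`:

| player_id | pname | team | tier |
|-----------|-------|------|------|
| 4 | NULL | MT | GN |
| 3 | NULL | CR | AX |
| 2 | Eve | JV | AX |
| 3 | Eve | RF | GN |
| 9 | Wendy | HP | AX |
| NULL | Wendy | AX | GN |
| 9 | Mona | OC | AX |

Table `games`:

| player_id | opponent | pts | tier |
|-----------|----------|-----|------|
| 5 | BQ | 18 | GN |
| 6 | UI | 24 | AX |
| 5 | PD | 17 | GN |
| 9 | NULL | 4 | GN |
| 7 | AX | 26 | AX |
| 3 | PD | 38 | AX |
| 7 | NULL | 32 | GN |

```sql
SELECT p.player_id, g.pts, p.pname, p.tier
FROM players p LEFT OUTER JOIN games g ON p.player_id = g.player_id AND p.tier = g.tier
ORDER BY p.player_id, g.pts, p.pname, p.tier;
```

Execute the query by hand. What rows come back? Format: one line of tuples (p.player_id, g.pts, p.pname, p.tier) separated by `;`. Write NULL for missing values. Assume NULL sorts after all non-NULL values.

(2, NULL, Eve, AX); (3, 38, NULL, AX); (3, NULL, Eve, GN); (4, NULL, NULL, GN); (9, NULL, Mona, AX); (9, NULL, Wendy, AX); (NULL, NULL, Wendy, GN)

LEFT JOIN keeps every row from `players`; unmatched rows get NULL for `games`'s columns.
Matching on p.player_id = g.player_id AND p.tier = g.tier. A NULL in a compared column never satisfies the condition.
- player_id=4, tier=GN: no g row matches, row kept with g columns NULL.
- player_id=3, tier=AX: 1 matching g row(s), so 1 row(s) emitted.
- player_id=2, tier=AX: no g row matches, row kept with g columns NULL.
- player_id=3, tier=GN: no g row matches, row kept with g columns NULL.
- player_id=9, tier=AX: no g row matches, row kept with g columns NULL.
- player_id=NULL, tier=GN: no g row matches, row kept with g columns NULL.
- player_id=9, tier=AX: no g row matches, row kept with g columns NULL.
After projecting and ordering:
p.player_id | g.pts | p.pname | p.tier
2 | NULL | Eve | AX
3 | 38 | NULL | AX
3 | NULL | Eve | GN
4 | NULL | NULL | GN
9 | NULL | Mona | AX
9 | NULL | Wendy | AX
NULL | NULL | Wendy | GN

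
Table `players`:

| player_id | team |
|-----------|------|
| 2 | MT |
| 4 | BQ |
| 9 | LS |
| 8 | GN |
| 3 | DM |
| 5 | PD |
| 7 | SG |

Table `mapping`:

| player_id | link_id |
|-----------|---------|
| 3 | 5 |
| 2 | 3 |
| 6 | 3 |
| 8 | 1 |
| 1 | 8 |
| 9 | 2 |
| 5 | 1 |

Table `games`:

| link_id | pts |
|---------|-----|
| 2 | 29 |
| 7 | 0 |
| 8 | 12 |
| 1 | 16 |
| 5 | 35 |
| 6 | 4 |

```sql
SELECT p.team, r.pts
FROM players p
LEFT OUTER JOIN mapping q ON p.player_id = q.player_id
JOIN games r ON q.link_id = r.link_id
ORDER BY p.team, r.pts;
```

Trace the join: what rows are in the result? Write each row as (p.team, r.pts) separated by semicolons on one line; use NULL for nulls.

(DM, 35); (GN, 16); (LS, 29); (PD, 16)

Step 1 — p LEFT JOIN q on player_id → 7 row(s).
Then INNER JOIN `games r` on link_id: keep only rows whose q.link_id appears in r.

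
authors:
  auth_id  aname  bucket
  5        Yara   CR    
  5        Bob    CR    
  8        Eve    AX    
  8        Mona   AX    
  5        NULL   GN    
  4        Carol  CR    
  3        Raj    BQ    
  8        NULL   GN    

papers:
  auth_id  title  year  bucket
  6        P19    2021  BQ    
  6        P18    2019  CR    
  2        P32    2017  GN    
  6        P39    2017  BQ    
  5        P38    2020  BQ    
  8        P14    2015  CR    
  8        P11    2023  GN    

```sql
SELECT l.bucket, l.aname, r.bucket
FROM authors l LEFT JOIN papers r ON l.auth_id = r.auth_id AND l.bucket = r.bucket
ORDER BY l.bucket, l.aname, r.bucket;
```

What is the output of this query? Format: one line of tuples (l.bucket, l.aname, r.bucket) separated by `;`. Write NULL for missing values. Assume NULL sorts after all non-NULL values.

(AX, Eve, NULL); (AX, Mona, NULL); (BQ, Raj, NULL); (CR, Bob, NULL); (CR, Carol, NULL); (CR, Yara, NULL); (GN, NULL, GN); (GN, NULL, NULL)

LEFT JOIN keeps every row from `authors`; unmatched rows get NULL for `papers`'s columns.
Matching on l.auth_id = r.auth_id AND l.bucket = r.bucket.
Matched pairs: 1; unmatched l rows kept: 7.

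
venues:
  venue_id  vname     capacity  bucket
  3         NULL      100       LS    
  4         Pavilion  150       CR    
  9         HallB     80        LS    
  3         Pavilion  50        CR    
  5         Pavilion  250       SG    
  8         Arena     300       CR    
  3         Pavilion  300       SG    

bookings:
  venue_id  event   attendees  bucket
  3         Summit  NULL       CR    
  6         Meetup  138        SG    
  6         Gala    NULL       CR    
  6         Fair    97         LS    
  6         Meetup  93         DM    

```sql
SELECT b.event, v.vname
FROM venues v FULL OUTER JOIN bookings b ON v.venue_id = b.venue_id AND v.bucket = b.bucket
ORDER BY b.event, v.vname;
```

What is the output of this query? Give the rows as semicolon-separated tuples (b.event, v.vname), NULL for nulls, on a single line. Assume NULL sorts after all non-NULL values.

(Fair, NULL); (Gala, NULL); (Meetup, NULL); (Meetup, NULL); (Summit, Pavilion); (NULL, Arena); (NULL, HallB); (NULL, Pavilion); (NULL, Pavilion); (NULL, Pavilion); (NULL, NULL)

FULL OUTER JOIN keeps every row from both sides; unmatched rows get NULL for the other side's columns.
Matching on v.venue_id = b.venue_id AND v.bucket = b.bucket.
- venue_id=3, bucket=LS: no b row matches, row kept with b columns NULL.
- venue_id=4, bucket=CR: no b row matches, row kept with b columns NULL.
- venue_id=9, bucket=LS: no b row matches, row kept with b columns NULL.
- venue_id=3, bucket=CR: 1 matching b row(s), so 1 row(s) emitted.
- venue_id=5, bucket=SG: no b row matches, row kept with b columns NULL.
- venue_id=8, bucket=CR: no b row matches, row kept with b columns NULL.
- venue_id=3, bucket=SG: no b row matches, row kept with b columns NULL.
- 4 row(s) from b found no v partner → padded with NULL.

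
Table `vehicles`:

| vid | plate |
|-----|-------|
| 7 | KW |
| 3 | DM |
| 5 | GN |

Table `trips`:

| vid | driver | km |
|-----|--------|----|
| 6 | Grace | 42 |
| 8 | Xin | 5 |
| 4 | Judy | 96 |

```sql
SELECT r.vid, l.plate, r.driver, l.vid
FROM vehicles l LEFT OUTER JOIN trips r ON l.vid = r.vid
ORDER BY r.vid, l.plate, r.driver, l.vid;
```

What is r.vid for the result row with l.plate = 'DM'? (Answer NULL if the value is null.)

LEFT JOIN keeps every row from `vehicles`; unmatched rows get NULL for `trips`'s columns.
Matching on l.vid = r.vid.
- l[0] vid=7 → no match; kept with NULLs on the r side.
- l[1] vid=3 → no match; kept with NULLs on the r side.
- l[2] vid=5 → no match; kept with NULLs on the r side.

NULL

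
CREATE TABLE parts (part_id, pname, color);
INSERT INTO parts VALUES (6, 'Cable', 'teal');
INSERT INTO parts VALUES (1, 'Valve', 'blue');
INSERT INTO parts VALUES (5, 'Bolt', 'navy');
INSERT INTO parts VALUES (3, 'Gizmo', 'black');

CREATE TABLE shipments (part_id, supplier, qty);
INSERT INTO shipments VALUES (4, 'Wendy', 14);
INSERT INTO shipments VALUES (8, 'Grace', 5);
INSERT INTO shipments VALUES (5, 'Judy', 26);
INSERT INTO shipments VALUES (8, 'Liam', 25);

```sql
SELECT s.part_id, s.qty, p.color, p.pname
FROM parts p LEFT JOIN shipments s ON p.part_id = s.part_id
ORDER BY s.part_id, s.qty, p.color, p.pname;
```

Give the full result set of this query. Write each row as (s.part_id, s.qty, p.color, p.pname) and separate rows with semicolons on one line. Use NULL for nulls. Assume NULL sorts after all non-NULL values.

(5, 26, navy, Bolt); (NULL, NULL, black, Gizmo); (NULL, NULL, blue, Valve); (NULL, NULL, teal, Cable)

LEFT JOIN keeps every row from `parts`; unmatched rows get NULL for `shipments`'s columns.
Matching on p.part_id = s.part_id.
- part_id=6: no s row matches, row kept with s columns NULL.
- part_id=1: no s row matches, row kept with s columns NULL.
- part_id=5: 1 matching s row(s), so 1 row(s) emitted.
- part_id=3: no s row matches, row kept with s columns NULL.
After projecting and ordering:
s.part_id | s.qty | p.color | p.pname
5 | 26 | navy | Bolt
NULL | NULL | black | Gizmo
NULL | NULL | blue | Valve
NULL | NULL | teal | Cable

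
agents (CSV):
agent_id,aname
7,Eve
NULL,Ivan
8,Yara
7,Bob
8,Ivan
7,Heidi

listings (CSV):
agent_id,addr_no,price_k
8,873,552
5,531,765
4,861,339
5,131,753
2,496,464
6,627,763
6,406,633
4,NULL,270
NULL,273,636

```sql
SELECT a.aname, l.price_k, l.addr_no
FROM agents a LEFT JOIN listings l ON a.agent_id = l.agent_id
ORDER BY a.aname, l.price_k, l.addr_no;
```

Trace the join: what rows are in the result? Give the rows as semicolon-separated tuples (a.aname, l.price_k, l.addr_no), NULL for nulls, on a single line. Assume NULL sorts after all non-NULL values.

LEFT JOIN keeps every row from `agents`; unmatched rows get NULL for `listings`'s columns.
Matching on a.agent_id = l.agent_id. A NULL in a compared column never satisfies the condition.
- a[0] agent_id=7 → no match; kept with NULLs on the l side.
- a[1] agent_id=NULL → no match; kept with NULLs on the l side.
- a[2] agent_id=8 → 1 match(es) in l → 1 row(s).
- a[3] agent_id=7 → no match; kept with NULLs on the l side.
- a[4] agent_id=8 → 1 match(es) in l → 1 row(s).
- a[5] agent_id=7 → no match; kept with NULLs on the l side.
After projecting and ordering:
a.aname | l.price_k | l.addr_no
Bob | NULL | NULL
Eve | NULL | NULL
Heidi | NULL | NULL
Ivan | 552 | 873
Ivan | NULL | NULL
Yara | 552 | 873

(Bob, NULL, NULL); (Eve, NULL, NULL); (Heidi, NULL, NULL); (Ivan, 552, 873); (Ivan, NULL, NULL); (Yara, 552, 873)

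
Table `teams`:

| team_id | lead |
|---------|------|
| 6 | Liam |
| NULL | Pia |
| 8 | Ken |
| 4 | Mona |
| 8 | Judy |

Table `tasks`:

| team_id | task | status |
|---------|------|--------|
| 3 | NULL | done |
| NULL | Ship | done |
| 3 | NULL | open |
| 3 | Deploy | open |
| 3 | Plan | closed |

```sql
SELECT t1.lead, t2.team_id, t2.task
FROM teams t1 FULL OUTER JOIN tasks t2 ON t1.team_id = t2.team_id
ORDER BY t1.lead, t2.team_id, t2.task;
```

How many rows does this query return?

10

FULL OUTER JOIN keeps every row from both sides; unmatched rows get NULL for the other side's columns.
Matching on t1.team_id = t2.team_id. A NULL in a compared column never satisfies the condition.
Matched pairs: 0; unmatched t1 rows kept: 5; unmatched t2 rows kept: 5.
Total: 0 matched + 10 padded = 10 rows.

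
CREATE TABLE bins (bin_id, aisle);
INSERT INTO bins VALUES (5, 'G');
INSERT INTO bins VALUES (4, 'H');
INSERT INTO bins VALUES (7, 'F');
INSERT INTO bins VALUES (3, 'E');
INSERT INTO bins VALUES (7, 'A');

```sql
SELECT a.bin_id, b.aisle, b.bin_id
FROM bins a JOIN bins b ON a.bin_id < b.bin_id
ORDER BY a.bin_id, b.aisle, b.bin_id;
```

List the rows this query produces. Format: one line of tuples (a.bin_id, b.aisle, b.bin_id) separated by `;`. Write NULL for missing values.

(3, A, 7); (3, F, 7); (3, G, 5); (3, H, 4); (4, A, 7); (4, F, 7); (4, G, 5); (5, A, 7); (5, F, 7)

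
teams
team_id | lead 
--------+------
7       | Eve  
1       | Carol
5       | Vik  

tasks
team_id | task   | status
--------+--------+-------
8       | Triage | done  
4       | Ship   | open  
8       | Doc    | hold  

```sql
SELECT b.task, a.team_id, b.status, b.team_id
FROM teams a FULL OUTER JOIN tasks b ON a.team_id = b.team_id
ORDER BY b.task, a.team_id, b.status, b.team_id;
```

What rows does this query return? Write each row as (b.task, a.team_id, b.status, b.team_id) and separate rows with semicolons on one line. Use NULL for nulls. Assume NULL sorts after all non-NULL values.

(Doc, NULL, hold, 8); (Ship, NULL, open, 4); (Triage, NULL, done, 8); (NULL, 1, NULL, NULL); (NULL, 5, NULL, NULL); (NULL, 7, NULL, NULL)

FULL OUTER JOIN keeps every row from both sides; unmatched rows get NULL for the other side's columns.
Matching on a.team_id = b.team_id.
- a row (team_id=7): no match → kept, b columns NULL.
- a row (team_id=1): no match → kept, b columns NULL.
- a row (team_id=5): no match → kept, b columns NULL.
- 3 row(s) from b found no a partner → padded with NULL.
After projecting and ordering:
b.task | a.team_id | b.status | b.team_id
Doc | NULL | hold | 8
Ship | NULL | open | 4
Triage | NULL | done | 8
NULL | 1 | NULL | NULL
NULL | 5 | NULL | NULL
NULL | 7 | NULL | NULL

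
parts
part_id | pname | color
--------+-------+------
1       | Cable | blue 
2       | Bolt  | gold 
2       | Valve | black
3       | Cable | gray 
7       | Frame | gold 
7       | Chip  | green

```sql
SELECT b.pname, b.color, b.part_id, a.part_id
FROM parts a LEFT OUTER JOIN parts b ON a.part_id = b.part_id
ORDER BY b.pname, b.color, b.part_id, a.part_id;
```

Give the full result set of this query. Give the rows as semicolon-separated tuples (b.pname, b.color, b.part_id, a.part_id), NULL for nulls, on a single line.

LEFT JOIN keeps every row from `parts a`; unmatched rows get NULL for `parts b`'s columns.
Matching on a.part_id = b.part_id.
- part_id=1: 1 matching b row(s), so 1 row(s) emitted.
- part_id=2: 2 matching b row(s), so 2 row(s) emitted.
- part_id=2: 2 matching b row(s), so 2 row(s) emitted.
- part_id=3: 1 matching b row(s), so 1 row(s) emitted.
- part_id=7: 2 matching b row(s), so 2 row(s) emitted.
- part_id=7: 2 matching b row(s), so 2 row(s) emitted.
After projecting and ordering:
b.pname | b.color | b.part_id | a.part_id
Bolt | gold | 2 | 2
Bolt | gold | 2 | 2
Cable | blue | 1 | 1
Cable | gray | 3 | 3
Chip | green | 7 | 7
Chip | green | 7 | 7
Frame | gold | 7 | 7
Frame | gold | 7 | 7
Valve | black | 2 | 2
Valve | black | 2 | 2

(Bolt, gold, 2, 2); (Bolt, gold, 2, 2); (Cable, blue, 1, 1); (Cable, gray, 3, 3); (Chip, green, 7, 7); (Chip, green, 7, 7); (Frame, gold, 7, 7); (Frame, gold, 7, 7); (Valve, black, 2, 2); (Valve, black, 2, 2)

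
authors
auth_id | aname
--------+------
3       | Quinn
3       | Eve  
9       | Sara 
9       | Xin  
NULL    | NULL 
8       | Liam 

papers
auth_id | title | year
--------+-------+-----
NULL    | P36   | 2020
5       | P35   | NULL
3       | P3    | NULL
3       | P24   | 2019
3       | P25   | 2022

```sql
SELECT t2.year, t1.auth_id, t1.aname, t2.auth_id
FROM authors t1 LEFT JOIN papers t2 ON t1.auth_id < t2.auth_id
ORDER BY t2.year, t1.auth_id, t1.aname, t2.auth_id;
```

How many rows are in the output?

6

LEFT JOIN keeps every row from `authors`; unmatched rows get NULL for `papers`'s columns.
Matching on t1.auth_id < t2.auth_id. A NULL in a compared column never satisfies the condition.
Matched pairs: 2; unmatched t1 rows kept: 4.
Total: 2 matched + 4 padded = 6 rows.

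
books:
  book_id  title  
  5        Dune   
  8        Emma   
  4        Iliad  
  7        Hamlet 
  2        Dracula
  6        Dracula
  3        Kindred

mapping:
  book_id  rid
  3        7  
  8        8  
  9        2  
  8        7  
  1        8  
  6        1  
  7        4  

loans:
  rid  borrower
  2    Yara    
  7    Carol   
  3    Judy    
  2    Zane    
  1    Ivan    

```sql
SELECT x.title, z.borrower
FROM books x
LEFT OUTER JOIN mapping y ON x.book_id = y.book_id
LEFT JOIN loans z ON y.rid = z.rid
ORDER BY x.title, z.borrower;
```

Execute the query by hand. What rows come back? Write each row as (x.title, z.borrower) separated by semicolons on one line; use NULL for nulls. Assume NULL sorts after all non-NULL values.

Step 1 — x LEFT JOIN y on book_id → 8 row(s).
Then LEFT JOIN `loans z` on rid: each of those 8 rows is kept; rows whose y.rid has no match in z get NULL for z's columns.

(Dracula, Ivan); (Dracula, NULL); (Dune, NULL); (Emma, Carol); (Emma, NULL); (Hamlet, NULL); (Iliad, NULL); (Kindred, Carol)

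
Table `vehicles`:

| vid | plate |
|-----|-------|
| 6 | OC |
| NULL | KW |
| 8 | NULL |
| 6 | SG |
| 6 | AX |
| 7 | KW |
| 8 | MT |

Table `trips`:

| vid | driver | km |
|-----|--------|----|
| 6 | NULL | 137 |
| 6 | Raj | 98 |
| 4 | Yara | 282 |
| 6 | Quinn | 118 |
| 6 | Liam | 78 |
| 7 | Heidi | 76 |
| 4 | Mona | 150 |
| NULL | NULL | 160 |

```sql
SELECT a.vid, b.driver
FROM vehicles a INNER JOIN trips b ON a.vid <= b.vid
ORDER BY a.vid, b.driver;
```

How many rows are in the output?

INNER JOIN keeps only pairs where the ON condition holds.
Matching on a.vid <= b.vid. A NULL in a compared column never satisfies the condition.
- a row (vid=6): matches 5 b row(s) → 5 output row(s).
- a row (vid=NULL): no match → dropped.
- a row (vid=8): no match → dropped.
- a row (vid=6): matches 5 b row(s) → 5 output row(s).
- a row (vid=6): matches 5 b row(s) → 5 output row(s).
- a row (vid=7): matches 1 b row(s) → 1 output row(s).
- a row (vid=8): no match → dropped.
Total: 16 rows.

16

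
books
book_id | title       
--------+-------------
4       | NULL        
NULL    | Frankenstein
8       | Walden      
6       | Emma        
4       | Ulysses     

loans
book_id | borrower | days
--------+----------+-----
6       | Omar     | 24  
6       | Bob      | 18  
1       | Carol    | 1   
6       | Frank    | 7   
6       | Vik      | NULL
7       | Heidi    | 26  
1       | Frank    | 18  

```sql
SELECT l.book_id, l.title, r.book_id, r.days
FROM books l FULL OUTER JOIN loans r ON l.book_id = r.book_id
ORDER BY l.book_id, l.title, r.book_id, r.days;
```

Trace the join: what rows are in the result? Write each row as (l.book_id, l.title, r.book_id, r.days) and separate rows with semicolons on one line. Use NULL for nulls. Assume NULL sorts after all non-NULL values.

FULL OUTER JOIN keeps every row from both sides; unmatched rows get NULL for the other side's columns.
Matching on l.book_id = r.book_id. A NULL in a compared column never satisfies the condition.
- l row (book_id=4): no match → kept, r columns NULL.
- l row (book_id=NULL): no match → kept, r columns NULL.
- l row (book_id=8): no match → kept, r columns NULL.
- l row (book_id=6): matches 4 r row(s) → 4 output row(s).
- l row (book_id=4): no match → kept, r columns NULL.
- 3 r row(s) had no l match → kept, l columns NULL.

(4, Ulysses, NULL, NULL); (4, NULL, NULL, NULL); (6, Emma, 6, 7); (6, Emma, 6, 18); (6, Emma, 6, 24); (6, Emma, 6, NULL); (8, Walden, NULL, NULL); (NULL, Frankenstein, NULL, NULL); (NULL, NULL, 1, 1); (NULL, NULL, 1, 18); (NULL, NULL, 7, 26)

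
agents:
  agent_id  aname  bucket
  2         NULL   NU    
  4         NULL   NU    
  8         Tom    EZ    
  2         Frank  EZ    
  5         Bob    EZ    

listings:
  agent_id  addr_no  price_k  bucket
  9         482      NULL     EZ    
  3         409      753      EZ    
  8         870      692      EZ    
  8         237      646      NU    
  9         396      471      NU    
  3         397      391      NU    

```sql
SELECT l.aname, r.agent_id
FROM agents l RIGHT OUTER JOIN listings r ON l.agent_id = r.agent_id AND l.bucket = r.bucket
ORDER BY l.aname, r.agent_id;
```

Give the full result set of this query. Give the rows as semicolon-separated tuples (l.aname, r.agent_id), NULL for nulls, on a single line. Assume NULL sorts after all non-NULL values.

(Tom, 8); (NULL, 3); (NULL, 3); (NULL, 8); (NULL, 9); (NULL, 9)

RIGHT JOIN keeps every row from `listings`; unmatched rows get NULL for `agents`'s columns.
Matching on l.agent_id = r.agent_id AND l.bucket = r.bucket.
- agent_id=2, bucket=NU: no matching r row.
- agent_id=4, bucket=NU: no matching r row.
- agent_id=8, bucket=EZ: 1 matching r row(s), so 1 row(s) emitted.
- agent_id=2, bucket=EZ: no matching r row.
- agent_id=5, bucket=EZ: no matching r row.
- 5 r row(s) had no l match → kept, l columns NULL.
After projecting and ordering:
l.aname | r.agent_id
Tom | 8
NULL | 3
NULL | 3
NULL | 8
NULL | 9
NULL | 9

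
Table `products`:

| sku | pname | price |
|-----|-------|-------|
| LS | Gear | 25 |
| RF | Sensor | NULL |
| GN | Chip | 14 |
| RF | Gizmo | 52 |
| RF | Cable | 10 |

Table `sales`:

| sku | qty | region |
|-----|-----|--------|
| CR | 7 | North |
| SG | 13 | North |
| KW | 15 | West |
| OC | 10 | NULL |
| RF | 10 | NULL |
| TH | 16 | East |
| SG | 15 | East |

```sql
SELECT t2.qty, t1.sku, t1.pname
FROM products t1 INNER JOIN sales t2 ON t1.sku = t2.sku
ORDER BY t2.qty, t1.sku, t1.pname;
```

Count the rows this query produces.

INNER JOIN keeps only pairs where the ON condition holds.
Matching on t1.sku = t2.sku.
- t1 row (sku=LS): no match → dropped.
- t1 row (sku=RF): matches 1 t2 row(s) → 1 output row(s).
- t1 row (sku=GN): no match → dropped.
- t1 row (sku=RF): matches 1 t2 row(s) → 1 output row(s).
- t1 row (sku=RF): matches 1 t2 row(s) → 1 output row(s).
Total: 3 rows.

3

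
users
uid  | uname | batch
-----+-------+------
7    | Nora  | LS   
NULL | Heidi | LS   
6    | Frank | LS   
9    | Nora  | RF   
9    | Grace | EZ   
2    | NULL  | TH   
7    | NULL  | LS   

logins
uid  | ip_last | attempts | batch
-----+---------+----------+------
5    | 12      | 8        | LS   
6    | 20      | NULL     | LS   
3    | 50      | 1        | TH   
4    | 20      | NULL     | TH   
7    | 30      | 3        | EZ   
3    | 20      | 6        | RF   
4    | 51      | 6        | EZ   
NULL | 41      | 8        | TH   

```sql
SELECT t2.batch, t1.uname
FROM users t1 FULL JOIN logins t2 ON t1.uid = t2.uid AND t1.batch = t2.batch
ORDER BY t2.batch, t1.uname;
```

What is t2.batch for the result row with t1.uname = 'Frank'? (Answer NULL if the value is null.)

FULL OUTER JOIN keeps every row from both sides; unmatched rows get NULL for the other side's columns.
Matching on t1.uid = t2.uid AND t1.batch = t2.batch. A NULL in a compared column never satisfies the condition.
- t1 row (uid=7, batch=LS): no match → kept, t2 columns NULL.
- t1 row (uid=NULL, batch=LS): no match → kept, t2 columns NULL.
- t1 row (uid=6, batch=LS): matches 1 t2 row(s) → 1 output row(s).
- t1 row (uid=9, batch=RF): no match → kept, t2 columns NULL.
- t1 row (uid=9, batch=EZ): no match → kept, t2 columns NULL.
- t1 row (uid=2, batch=TH): no match → kept, t2 columns NULL.
- t1 row (uid=7, batch=LS): no match → kept, t2 columns NULL.
- 7 row(s) from t2 found no t1 partner → padded with NULL.

LS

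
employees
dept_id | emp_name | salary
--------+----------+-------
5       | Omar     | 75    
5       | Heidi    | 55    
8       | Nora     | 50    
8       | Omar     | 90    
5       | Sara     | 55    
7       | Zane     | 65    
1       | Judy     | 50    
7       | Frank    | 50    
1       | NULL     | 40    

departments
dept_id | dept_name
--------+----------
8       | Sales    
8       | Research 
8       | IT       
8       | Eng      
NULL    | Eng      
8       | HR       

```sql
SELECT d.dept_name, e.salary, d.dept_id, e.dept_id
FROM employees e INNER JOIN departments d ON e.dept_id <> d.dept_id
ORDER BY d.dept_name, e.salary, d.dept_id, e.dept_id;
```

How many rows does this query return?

35

INNER JOIN keeps only pairs where the ON condition holds.
Matching on e.dept_id <> d.dept_id. A NULL in a compared column never satisfies the condition.
- e row (dept_id=5): matches 5 d row(s) → 5 output row(s).
- e row (dept_id=5): matches 5 d row(s) → 5 output row(s).
- e row (dept_id=8): no match → dropped.
- e row (dept_id=8): no match → dropped.
- e row (dept_id=5): matches 5 d row(s) → 5 output row(s).
- e row (dept_id=7): matches 5 d row(s) → 5 output row(s).
- e row (dept_id=1): matches 5 d row(s) → 5 output row(s).
- e row (dept_id=7): matches 5 d row(s) → 5 output row(s).
- e row (dept_id=1): matches 5 d row(s) → 5 output row(s).
Total: 35 rows.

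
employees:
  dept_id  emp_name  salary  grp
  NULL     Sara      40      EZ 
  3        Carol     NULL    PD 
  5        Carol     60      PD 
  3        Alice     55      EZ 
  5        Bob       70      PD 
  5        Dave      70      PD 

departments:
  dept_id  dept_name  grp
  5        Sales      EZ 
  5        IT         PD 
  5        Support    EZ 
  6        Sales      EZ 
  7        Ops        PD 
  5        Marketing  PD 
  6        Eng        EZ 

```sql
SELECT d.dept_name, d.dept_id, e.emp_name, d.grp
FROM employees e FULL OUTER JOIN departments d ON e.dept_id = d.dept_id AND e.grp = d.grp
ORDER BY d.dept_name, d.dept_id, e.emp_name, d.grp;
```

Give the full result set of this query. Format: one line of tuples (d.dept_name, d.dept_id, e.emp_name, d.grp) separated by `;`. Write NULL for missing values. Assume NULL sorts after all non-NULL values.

(Eng, 6, NULL, EZ); (IT, 5, Bob, PD); (IT, 5, Carol, PD); (IT, 5, Dave, PD); (Marketing, 5, Bob, PD); (Marketing, 5, Carol, PD); (Marketing, 5, Dave, PD); (Ops, 7, NULL, PD); (Sales, 5, NULL, EZ); (Sales, 6, NULL, EZ); (Support, 5, NULL, EZ); (NULL, NULL, Alice, NULL); (NULL, NULL, Carol, NULL); (NULL, NULL, Sara, NULL)

FULL OUTER JOIN keeps every row from both sides; unmatched rows get NULL for the other side's columns.
Matching on e.dept_id = d.dept_id AND e.grp = d.grp. A NULL in a compared column never satisfies the condition.
- e[0] dept_id=NULL, grp=EZ → no match; kept with NULLs on the d side.
- e[1] dept_id=3, grp=PD → no match; kept with NULLs on the d side.
- e[2] dept_id=5, grp=PD → 2 match(es) in d → 2 row(s).
- e[3] dept_id=3, grp=EZ → no match; kept with NULLs on the d side.
- e[4] dept_id=5, grp=PD → 2 match(es) in d → 2 row(s).
- e[5] dept_id=5, grp=PD → 2 match(es) in d → 2 row(s).
- 5 d row(s) had no e match → kept, e columns NULL.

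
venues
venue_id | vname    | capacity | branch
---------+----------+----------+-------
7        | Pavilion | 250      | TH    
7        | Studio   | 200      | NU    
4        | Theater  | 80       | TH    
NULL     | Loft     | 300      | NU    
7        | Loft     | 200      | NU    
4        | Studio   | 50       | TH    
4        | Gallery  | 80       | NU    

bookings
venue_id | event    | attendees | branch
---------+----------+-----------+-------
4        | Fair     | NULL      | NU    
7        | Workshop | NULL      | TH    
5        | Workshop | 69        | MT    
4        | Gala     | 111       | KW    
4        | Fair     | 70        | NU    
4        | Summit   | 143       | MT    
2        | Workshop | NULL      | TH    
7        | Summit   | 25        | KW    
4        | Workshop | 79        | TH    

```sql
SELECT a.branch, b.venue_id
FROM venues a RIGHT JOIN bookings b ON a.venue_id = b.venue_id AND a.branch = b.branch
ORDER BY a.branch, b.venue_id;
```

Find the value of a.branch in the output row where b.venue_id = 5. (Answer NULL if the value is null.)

RIGHT JOIN keeps every row from `bookings`; unmatched rows get NULL for `venues`'s columns.
Matching on a.venue_id = b.venue_id AND a.branch = b.branch. A NULL in a compared column never satisfies the condition.
- a row (venue_id=7, branch=TH): matches 1 b row(s) → 1 output row(s).
- a row (venue_id=7, branch=NU): no match.
- a row (venue_id=4, branch=TH): matches 1 b row(s) → 1 output row(s).
- a row (venue_id=NULL, branch=NU): no match.
- a row (venue_id=7, branch=NU): no match.
- a row (venue_id=4, branch=TH): matches 1 b row(s) → 1 output row(s).
- a row (venue_id=4, branch=NU): matches 2 b row(s) → 2 output row(s).
- plus 5 unmatched b row(s), each kept with NULL a columns.

NULL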